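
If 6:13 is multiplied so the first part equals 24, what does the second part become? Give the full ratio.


Original ratio: 6:13
First term target: 24
Scale factor = 24 / 6 = 4
Multiply second term: 13 * 4 = 52
Equivalent ratio = 24:52

24:52


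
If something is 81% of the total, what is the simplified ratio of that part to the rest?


Part = 81%, Remainder = 19%
Ratio = 81:19
GCD(81, 19) = 1
Simplify: 81:19 = 81:19

81:19


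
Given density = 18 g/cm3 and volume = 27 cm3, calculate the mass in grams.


Using mass = density * volume
Density = 18 g/cm3
Volume = 27 cm3
Mass = 18 * 27
= 486 g

486


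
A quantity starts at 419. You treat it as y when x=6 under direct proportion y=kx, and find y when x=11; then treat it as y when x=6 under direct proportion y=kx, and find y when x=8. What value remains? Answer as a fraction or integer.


Start with 419.
Step 1: Direct prop: k = (419)/6; new y = k*11 = 419*11/6 = 4609/6
Step 2: Direct prop: k = (4609/6)/6; new y = k*8 = 4609/6*8/6 = 9218/9
Final result = 9218/9

9218/9


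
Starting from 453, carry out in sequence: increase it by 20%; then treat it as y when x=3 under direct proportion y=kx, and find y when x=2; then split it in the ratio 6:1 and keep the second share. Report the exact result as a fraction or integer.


Start with 453.
Step 1: Increase by 20%: 453 * 120/100 = 2718/5
Step 2: Direct prop: k = (2718/5)/3; new y = k*2 = 2718/5*2/3 = 1812/5
Step 3: Split 6:1, second share = 1812/5 * 1/7 = 1812/35
Final result = 1812/35

1812/35


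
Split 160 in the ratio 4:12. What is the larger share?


Total parts = 4 + 12 = 16
Value per part = 160 / 16 = 10
First share = 4 * 10 = 40
Second share = 12 * 10 = 120
Larger share = 120

120


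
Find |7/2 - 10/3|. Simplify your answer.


Simplify: 7/2 = 7/2 and 10/3 = 10/3
Find common denominator: LCD = 6
Convert: 21/6 and 20/6
Difference = |21 - 20|/6 = 1/6
Simplified = 1/6

1/6


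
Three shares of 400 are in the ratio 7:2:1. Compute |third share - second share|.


Total parts = 7 + 2 + 1 = 10
Value per part = 400 / 10 = 40
Shares: 7*40=280, 2*40=80, 1*40=40
Third share = 40, second share = 80
Difference = |40 - 80| = 40

40


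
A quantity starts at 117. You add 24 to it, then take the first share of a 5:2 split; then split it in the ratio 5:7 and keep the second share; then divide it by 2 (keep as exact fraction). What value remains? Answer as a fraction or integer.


Start with 117.
Step 1: Add 24: 117+24=141; split 5:2 first = 141*5/7 = 705/7
Step 2: Split 5:7, second share = 705/7 * 7/12 = 235/4
Step 3: Divide by 2: 235/4 / 2 = 235/8
Final result = 235/8

235/8


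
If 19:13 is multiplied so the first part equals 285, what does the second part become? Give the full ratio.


Original ratio: 19:13
First term target: 285
Scale factor = 285 / 19 = 15
Multiply second term: 13 * 15 = 195
Equivalent ratio = 285:195

285:195


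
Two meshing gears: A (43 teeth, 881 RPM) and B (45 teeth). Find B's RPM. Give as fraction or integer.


Gear ratio: teeth_A * RPM_A = teeth_B * RPM_B
43 * 881 = 45 * RPM_B
37883 = 45 * RPM_B
RPM_B = 37883 / 45
RPM_B = 37883/45

37883/45


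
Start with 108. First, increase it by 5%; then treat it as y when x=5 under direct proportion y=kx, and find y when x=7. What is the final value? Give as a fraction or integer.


Start with 108.
Step 1: Increase by 5%: 108 * 105/100 = 567/5
Step 2: Direct prop: k = (567/5)/5; new y = k*7 = 567/5*7/5 = 3969/25
Final result = 3969/25

3969/25


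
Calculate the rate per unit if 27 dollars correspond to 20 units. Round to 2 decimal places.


Total dollars = 27
Number of units = 20
Unit rate = 27 / 20
= 1.35 dollars per unit

1.35


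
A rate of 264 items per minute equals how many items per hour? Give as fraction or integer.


Converting from per minute to per hour
Rate = 264 items per minute
Multiply by 60: 264 * 60
= 15840 items per hour

15840


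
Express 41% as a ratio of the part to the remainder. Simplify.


Part = 41%, Remainder = 59%
Ratio = 41:59
GCD(41, 59) = 1
Simplify: 41:59 = 41:59

41:59


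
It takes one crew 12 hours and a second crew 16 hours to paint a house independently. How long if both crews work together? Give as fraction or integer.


Rate of A = 1/12 job per hour
Rate of B = 1/16 job per hour
Combined rate = 1/12 + 1/16
Find common denominator: (16 + 12)/(12*16) = 28/192
Combined rate = 7/48 job per hour
Time together = 1 / (7/48) = 48/7 hours

48/7


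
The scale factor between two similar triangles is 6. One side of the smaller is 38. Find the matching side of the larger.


Similar triangles have proportional sides
Scale factor = 6
Smaller side = 38
Corresponding larger side = 38 * 6
= 228

228


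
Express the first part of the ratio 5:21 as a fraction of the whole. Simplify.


Total parts = 5 + 21 = 26
First part fraction = 5/26
Simplify: 5/26 = 5/26

5/26


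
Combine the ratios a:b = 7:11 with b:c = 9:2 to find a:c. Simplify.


Given a:b = 7:11 and b:c = 9:2
Make b consistent. Multiply first ratio by 9: a:b = 63:99
Multiply second ratio by 11: b:c = 99:22
Now b = 99 in both, so a:b:c = 63:99:22
Therefore a:c = 63:22
Simplify by GCD: a:c = 63:22

63:22


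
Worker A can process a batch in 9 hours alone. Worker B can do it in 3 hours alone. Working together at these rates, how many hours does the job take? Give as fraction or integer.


Rate of A = 1/9 job per hour
Rate of B = 1/3 job per hour
Combined rate = 1/9 + 1/3
Find common denominator: (3 + 9)/(9*3) = 12/27
Combined rate = 4/9 job per hour
Time together = 1 / (4/9) = 9/4 hours

9/4


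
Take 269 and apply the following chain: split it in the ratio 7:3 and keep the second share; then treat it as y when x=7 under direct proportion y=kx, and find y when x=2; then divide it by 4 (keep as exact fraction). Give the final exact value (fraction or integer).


Start with 269.
Step 1: Split 7:3, second share = 269 * 3/10 = 807/10
Step 2: Direct prop: k = (807/10)/7; new y = k*2 = 807/10*2/7 = 807/35
Step 3: Divide by 4: 807/35 / 4 = 807/140
Final result = 807/140

807/140


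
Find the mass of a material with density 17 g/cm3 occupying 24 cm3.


Using mass = density * volume
Density = 17 g/cm3
Volume = 24 cm3
Mass = 17 * 24
= 408 g

408


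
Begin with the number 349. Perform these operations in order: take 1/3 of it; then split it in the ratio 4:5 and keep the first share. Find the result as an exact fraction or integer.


Start with 349.
Step 1: Take 1/3: 349 * 1/3 = 349/3
Step 2: Split 4:5, first share = 349/3 * 4/9 = 1396/27
Final result = 1396/27

1396/27


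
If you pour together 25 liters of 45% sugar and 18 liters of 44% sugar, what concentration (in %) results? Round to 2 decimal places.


Solute in mixture 1 = 45% of 25 L = 25*45/100 = 45/4 L
Solute in mixture 2 = 44% of 18 L = 18*44/100 = 198/25 L
Total solute = 45/4 + 198/25 = 1917/100 L
Total volume = 25 + 18 = 43 L
Final concentration = 1917/100/43 * 100 = 44.58%

44.58


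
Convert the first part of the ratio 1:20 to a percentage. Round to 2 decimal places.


Total parts = 1 + 20 = 21
First part fraction = 1/21
Percentage = (1/21) * 100
= 0.047619 * 100
= 4.76%

4.76


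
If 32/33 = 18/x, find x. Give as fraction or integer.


Setting up: 32/33 = 18/x
Cross multiply: 32 * x = 33 * 18
32x = 594
x = 594/32
x = 297/16

297/16


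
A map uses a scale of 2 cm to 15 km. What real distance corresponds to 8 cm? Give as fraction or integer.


Map scale: 2 cm = 15 km
Measured distance on map = 8 cm
Set up proportion: 8 * 15 / 2
= 120 / 2
= 60 km

60


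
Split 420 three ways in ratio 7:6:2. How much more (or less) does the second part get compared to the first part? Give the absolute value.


Total parts = 7 + 6 + 2 = 15
Value per part = 420 / 15 = 28
Shares: 7*28=196, 6*28=168, 2*28=56
Second share = 168, first share = 196
Difference = |168 - 196| = 28

28


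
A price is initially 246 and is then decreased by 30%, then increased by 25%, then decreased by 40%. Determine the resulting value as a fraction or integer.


Start: 246
Step 1: decrease by 30% => multiply by 70/100
  246 * 70/100 = 861/5
Step 2: increase by 25% => multiply by 125/100
  861/5 * 125/100 = 861/4
Step 3: decrease by 40% => multiply by 60/100
  861/4 * 60/100 = 2583/20
Final value = 2583/20

2583/20


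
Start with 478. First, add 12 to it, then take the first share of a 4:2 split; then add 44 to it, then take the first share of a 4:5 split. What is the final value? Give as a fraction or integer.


Start with 478.
Step 1: Add 12: 478+12=490; split 4:2 first = 490*4/6 = 980/3
Step 2: Add 44: 980/3+44=1112/3; split 4:5 first = 1112/3*4/9 = 4448/27
Final result = 4448/27

4448/27


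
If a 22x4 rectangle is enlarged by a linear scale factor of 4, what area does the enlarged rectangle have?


Original dimensions: 22 x 4
Enlargement factor = 4
New width = 22 * 4 = 88
New height = 4 * 4 = 16
New area = 88 * 16 = 1408

1408


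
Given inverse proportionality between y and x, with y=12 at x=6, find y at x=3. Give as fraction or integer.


Inverse proportion: y = k/x
Find k: k = 6 * 12 = 72
Compute y at x=3: y = 72/3
y = 24

24


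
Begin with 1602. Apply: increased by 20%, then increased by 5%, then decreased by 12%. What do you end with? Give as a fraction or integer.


Start: 1602
Step 1: increase by 20% => multiply by 120/100
  1602 * 120/100 = 9612/5
Step 2: increase by 5% => multiply by 105/100
  9612/5 * 105/100 = 50463/25
Step 3: decrease by 12% => multiply by 88/100
  50463/25 * 88/100 = 1110186/625
Final value = 1110186/625

1110186/625


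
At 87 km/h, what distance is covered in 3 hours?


Using distance = speed * time
Speed = 87 km/h
Time = 3 hours
Distance = 87 * 3
= 261 km

261


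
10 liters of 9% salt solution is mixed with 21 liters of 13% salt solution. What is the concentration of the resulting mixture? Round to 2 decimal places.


Solute in mixture 1 = 9% of 10 L = 10*9/100 = 9/10 L
Solute in mixture 2 = 13% of 21 L = 21*13/100 = 273/100 L
Total solute = 9/10 + 273/100 = 363/100 L
Total volume = 10 + 21 = 31 L
Final concentration = 363/100/31 * 100 = 11.71%

11.71


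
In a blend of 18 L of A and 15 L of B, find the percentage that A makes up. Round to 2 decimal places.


Volume of A = 18 L
Volume of B = 15 L
Total volume = 18 + 15 = 33 L
Percentage of A = (18/33) * 100
= 54.55%

54.55


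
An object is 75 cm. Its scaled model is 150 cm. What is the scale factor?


Original length = 75 cm
Scaled length = 150 cm
Scale factor = 150 / 75
= 2

2


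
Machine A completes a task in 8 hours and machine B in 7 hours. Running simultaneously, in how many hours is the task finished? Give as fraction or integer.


Rate of A = 1/8 job per hour
Rate of B = 1/7 job per hour
Combined rate = 1/8 + 1/7
Find common denominator: (7 + 8)/(8*7) = 15/56
Combined rate = 15/56 job per hour
Time together = 1 / (15/56) = 56/15 hours

56/15


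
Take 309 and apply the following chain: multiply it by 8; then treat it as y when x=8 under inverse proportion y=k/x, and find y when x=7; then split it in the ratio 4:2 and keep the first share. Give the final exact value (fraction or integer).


Start with 309.
Step 1: Multiply by 8: 309 * 8 = 2472
Step 2: Inverse prop: k = (2472)*8; new y = k/7 = 2472*8/7 = 19776/7
Step 3: Split 4:2, first share = 19776/7 * 4/6 = 13184/7
Final result = 13184/7

13184/7


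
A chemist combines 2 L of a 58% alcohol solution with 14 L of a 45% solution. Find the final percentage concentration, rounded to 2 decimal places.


Solute in mixture 1 = 58% of 2 L = 2*58/100 = 29/25 L
Solute in mixture 2 = 45% of 14 L = 14*45/100 = 63/10 L
Total solute = 29/25 + 63/10 = 373/50 L
Total volume = 2 + 14 = 16 L
Final concentration = 373/50/16 * 100 = 46.63%

46.63


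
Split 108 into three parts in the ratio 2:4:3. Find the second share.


Ratio = 2:4:3
Total parts = 2 + 4 + 3 = 9
Value per part = 108 / 9 = 12
First share = 2 * 12 = 24
Middle share = 4 * 12 = 48
Third share = 3 * 12 = 36

48


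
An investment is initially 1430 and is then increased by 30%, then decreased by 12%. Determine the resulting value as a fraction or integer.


Start: 1430
Step 1: increase by 30% => multiply by 130/100
  1430 * 130/100 = 1859
Step 2: decrease by 12% => multiply by 88/100
  1859 * 88/100 = 40898/25
Final value = 40898/25

40898/25


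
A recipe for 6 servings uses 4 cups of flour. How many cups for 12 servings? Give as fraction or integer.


Original: 4 cups for 6 servings
Target servings = 12
Scaling factor = 12/6
New amount = 4 * 12/6
= 48/6
= 8 cups

8


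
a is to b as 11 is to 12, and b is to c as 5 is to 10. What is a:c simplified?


Given a:b = 11:12 and b:c = 5:10
Make b consistent. Multiply first ratio by 5: a:b = 55:60
Multiply second ratio by 12: b:c = 60:120
Now b = 60 in both, so a:b:c = 55:60:120
Therefore a:c = 55:120
Simplify by GCD: a:c = 11:24

11:24


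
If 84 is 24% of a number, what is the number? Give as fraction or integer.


Given: 84 is 24% of the whole
Set up: 84 = 24/100 * whole
whole = 84 * 100 / 24
whole = 8400 / 24
whole = 350

350


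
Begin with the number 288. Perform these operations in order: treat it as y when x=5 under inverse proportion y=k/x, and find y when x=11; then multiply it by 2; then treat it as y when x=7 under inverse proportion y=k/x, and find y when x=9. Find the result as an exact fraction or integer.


Start with 288.
Step 1: Inverse prop: k = (288)*5; new y = k/11 = 288*5/11 = 1440/11
Step 2: Multiply by 2: 1440/11 * 2 = 2880/11
Step 3: Inverse prop: k = (2880/11)*7; new y = k/9 = 2880/11*7/9 = 2240/11
Final result = 2240/11

2240/11


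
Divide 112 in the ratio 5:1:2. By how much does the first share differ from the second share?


Total parts = 5 + 1 + 2 = 8
Value per part = 112 / 8 = 14
Shares: 5*14=70, 1*14=14, 2*14=28
First share = 70, second share = 14
Difference = |70 - 14| = 56

56


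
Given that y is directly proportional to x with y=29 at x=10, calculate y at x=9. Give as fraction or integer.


Direct proportion: y = kx
Find k: k = 29/10 = 29/10
Compute y at x=9: y = 29/10 * 9
y = 261/10

261/10


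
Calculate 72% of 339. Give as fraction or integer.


Compute 72% of 339
Convert percentage: 72% = 72/100
Multiply: 339 * 72/100
= 24408/100
= 6102/25

6102/25


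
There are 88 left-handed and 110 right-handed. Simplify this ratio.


Find GCD(88, 110)
GCD = 22
Divide both by 22: 88/22 = 4, 110/22 = 5
Simplified ratio = 4:5

4:5


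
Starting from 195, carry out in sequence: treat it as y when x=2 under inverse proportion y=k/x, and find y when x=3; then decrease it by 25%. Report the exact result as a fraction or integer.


Start with 195.
Step 1: Inverse prop: k = (195)*2; new y = k/3 = 195*2/3 = 130
Step 2: Decrease by 25%: 130 * 75/100 = 195/2
Final result = 195/2

195/2


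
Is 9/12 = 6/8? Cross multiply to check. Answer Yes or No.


Cross multiply to check 9/12 = 6/8
Left cross product: 9 * 8 = 72
Right cross product: 12 * 6 = 72
72 = 72
Equal, so proportions match => Yes

Yes


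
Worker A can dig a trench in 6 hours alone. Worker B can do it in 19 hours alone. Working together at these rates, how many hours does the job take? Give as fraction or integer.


Rate of A = 1/6 job per hour
Rate of B = 1/19 job per hour
Combined rate = 1/6 + 1/19
Find common denominator: (19 + 6)/(6*19) = 25/114
Combined rate = 25/114 job per hour
Time together = 1 / (25/114) = 114/25 hours

114/25


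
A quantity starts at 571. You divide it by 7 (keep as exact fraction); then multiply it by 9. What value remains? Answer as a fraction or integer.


Start with 571.
Step 1: Divide by 7: 571 / 7 = 571/7
Step 2: Multiply by 9: 571/7 * 9 = 5139/7
Final result = 5139/7

5139/7


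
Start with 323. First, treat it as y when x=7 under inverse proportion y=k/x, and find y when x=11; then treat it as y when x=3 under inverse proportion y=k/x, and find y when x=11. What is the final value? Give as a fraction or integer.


Start with 323.
Step 1: Inverse prop: k = (323)*7; new y = k/11 = 323*7/11 = 2261/11
Step 2: Inverse prop: k = (2261/11)*3; new y = k/11 = 2261/11*3/11 = 6783/121
Final result = 6783/121

6783/121


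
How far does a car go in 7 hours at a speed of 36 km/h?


Using distance = speed * time
Speed = 36 km/h
Time = 7 hours
Distance = 36 * 7
= 252 km

252


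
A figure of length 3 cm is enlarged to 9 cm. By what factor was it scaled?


Original length = 3 cm
Scaled length = 9 cm
Scale factor = 9 / 3
= 3

3


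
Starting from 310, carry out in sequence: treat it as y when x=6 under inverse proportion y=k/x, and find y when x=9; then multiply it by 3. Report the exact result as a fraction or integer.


Start with 310.
Step 1: Inverse prop: k = (310)*6; new y = k/9 = 310*6/9 = 620/3
Step 2: Multiply by 3: 620/3 * 3 = 620
Final result = 620

620


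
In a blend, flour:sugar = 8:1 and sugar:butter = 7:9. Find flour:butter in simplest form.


Given a:b = 8:1 and b:c = 7:9
Make b consistent. Multiply first ratio by 7: a:b = 56:7
Multiply second ratio by 1: b:c = 7:9
Now b = 7 in both, so a:b:c = 56:7:9
Therefore a:c = 56:9
Simplify by GCD: a:c = 56:9

56:9


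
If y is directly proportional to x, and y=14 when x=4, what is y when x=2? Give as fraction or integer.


Direct proportion: y = kx
Find k: k = 14/4 = 7/2
Compute y at x=2: y = 7/2 * 2
y = 7

7


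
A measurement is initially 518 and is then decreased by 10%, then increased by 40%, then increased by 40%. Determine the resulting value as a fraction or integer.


Start: 518
Step 1: decrease by 10% => multiply by 90/100
  518 * 90/100 = 2331/5
Step 2: increase by 40% => multiply by 140/100
  2331/5 * 140/100 = 16317/25
Step 3: increase by 40% => multiply by 140/100
  16317/25 * 140/100 = 114219/125
Final value = 114219/125

114219/125


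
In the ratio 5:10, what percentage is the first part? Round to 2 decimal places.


Total parts = 5 + 10 = 15
First part fraction = 5/15
Percentage = (5/15) * 100
= 0.333333 * 100
= 33.33%

33.33


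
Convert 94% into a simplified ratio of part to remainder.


Part = 94%, Remainder = 6%
Ratio = 94:6
GCD(94, 6) = 2
Simplify: 47:3 = 47:3

47:3


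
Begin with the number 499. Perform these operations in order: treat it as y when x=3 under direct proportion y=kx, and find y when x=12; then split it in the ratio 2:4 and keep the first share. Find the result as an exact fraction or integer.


Start with 499.
Step 1: Direct prop: k = (499)/3; new y = k*12 = 499*12/3 = 1996
Step 2: Split 2:4, first share = 1996 * 2/6 = 1996/3
Final result = 1996/3

1996/3


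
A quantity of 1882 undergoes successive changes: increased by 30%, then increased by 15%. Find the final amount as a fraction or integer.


Start: 1882
Step 1: increase by 30% => multiply by 130/100
  1882 * 130/100 = 12233/5
Step 2: increase by 15% => multiply by 115/100
  12233/5 * 115/100 = 281359/100
Final value = 281359/100

281359/100


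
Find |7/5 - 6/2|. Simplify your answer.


Simplify: 7/5 = 7/5 and 6/2 = 3
Find common denominator: LCD = 5
Convert: 7/5 and 15/5
Difference = |7 - 15|/5 = 8/5
Simplified = 8/5

8/5


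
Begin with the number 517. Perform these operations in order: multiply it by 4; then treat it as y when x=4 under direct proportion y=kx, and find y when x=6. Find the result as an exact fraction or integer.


Start with 517.
Step 1: Multiply by 4: 517 * 4 = 2068
Step 2: Direct prop: k = (2068)/4; new y = k*6 = 2068*6/4 = 3102
Final result = 3102

3102


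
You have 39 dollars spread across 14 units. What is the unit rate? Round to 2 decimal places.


Total dollars = 39
Number of units = 14
Unit rate = 39 / 14
= 2.79 dollars per unit

2.79


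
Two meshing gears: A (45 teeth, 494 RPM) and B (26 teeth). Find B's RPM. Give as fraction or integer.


Gear ratio: teeth_A * RPM_A = teeth_B * RPM_B
45 * 494 = 26 * RPM_B
22230 = 26 * RPM_B
RPM_B = 22230 / 26
RPM_B = 855

855


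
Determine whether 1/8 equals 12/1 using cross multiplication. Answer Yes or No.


Cross multiply to check 1/8 = 12/1
Left cross product: 1 * 1 = 1
Right cross product: 8 * 12 = 96
1 != 96
Not equal, so proportions differ => No

No


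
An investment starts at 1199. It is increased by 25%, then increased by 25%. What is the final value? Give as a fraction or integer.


Start: 1199
Step 1: increase by 25% => multiply by 125/100
  1199 * 125/100 = 5995/4
Step 2: increase by 25% => multiply by 125/100
  5995/4 * 125/100 = 29975/16
Final value = 29975/16

29975/16


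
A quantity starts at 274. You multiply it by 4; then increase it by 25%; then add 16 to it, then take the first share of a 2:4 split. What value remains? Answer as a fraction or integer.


Start with 274.
Step 1: Multiply by 4: 274 * 4 = 1096
Step 2: Increase by 25%: 1096 * 125/100 = 1370
Step 3: Add 16: 1370+16=1386; split 2:4 first = 1386*2/6 = 462
Final result = 462

462


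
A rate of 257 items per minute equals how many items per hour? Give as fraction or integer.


Converting from per minute to per hour
Rate = 257 items per minute
Multiply by 60: 257 * 60
= 15420 items per hour

15420


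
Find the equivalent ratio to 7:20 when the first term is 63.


Original ratio: 7:20
First term target: 63
Scale factor = 63 / 7 = 9
Multiply second term: 20 * 9 = 180
Equivalent ratio = 63:180

63:180


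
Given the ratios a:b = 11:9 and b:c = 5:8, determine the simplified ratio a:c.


Given a:b = 11:9 and b:c = 5:8
Make b consistent. Multiply first ratio by 5: a:b = 55:45
Multiply second ratio by 9: b:c = 45:72
Now b = 45 in both, so a:b:c = 55:45:72
Therefore a:c = 55:72
Simplify by GCD: a:c = 55:72

55:72


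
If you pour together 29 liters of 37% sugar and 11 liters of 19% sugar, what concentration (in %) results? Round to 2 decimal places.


Solute in mixture 1 = 37% of 29 L = 29*37/100 = 1073/100 L
Solute in mixture 2 = 19% of 11 L = 11*19/100 = 209/100 L
Total solute = 1073/100 + 209/100 = 641/50 L
Total volume = 29 + 11 = 40 L
Final concentration = 641/50/40 * 100 = 32.05%

32.05


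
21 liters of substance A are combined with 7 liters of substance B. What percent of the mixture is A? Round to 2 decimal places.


Volume of A = 21 L
Volume of B = 7 L
Total volume = 21 + 7 = 28 L
Percentage of A = (21/28) * 100
= 75.00%

75.00


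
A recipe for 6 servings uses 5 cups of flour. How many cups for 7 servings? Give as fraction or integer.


Original: 5 cups for 6 servings
Target servings = 7
Scaling factor = 7/6
New amount = 5 * 7/6
= 35/6
= 35/6 cups

35/6


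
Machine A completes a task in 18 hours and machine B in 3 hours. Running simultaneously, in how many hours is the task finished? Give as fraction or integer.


Rate of A = 1/18 job per hour
Rate of B = 1/3 job per hour
Combined rate = 1/18 + 1/3
Find common denominator: (3 + 18)/(18*3) = 21/54
Combined rate = 7/18 job per hour
Time together = 1 / (7/18) = 18/7 hours

18/7


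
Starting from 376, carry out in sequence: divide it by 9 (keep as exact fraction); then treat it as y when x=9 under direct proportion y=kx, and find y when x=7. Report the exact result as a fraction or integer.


Start with 376.
Step 1: Divide by 9: 376 / 9 = 376/9
Step 2: Direct prop: k = (376/9)/9; new y = k*7 = 376/9*7/9 = 2632/81
Final result = 2632/81

2632/81


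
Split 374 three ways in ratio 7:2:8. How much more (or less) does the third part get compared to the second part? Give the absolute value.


Total parts = 7 + 2 + 8 = 17
Value per part = 374 / 17 = 22
Shares: 7*22=154, 2*22=44, 8*22=176
Third share = 176, second share = 44
Difference = |176 - 44| = 132

132


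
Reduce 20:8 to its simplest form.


Find GCD(20, 8)
GCD = 4
Divide both by 4: 20/4 = 5, 8/4 = 2
Simplified ratio = 5:2

5:2


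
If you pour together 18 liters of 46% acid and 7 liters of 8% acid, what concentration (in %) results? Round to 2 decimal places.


Solute in mixture 1 = 46% of 18 L = 18*46/100 = 207/25 L
Solute in mixture 2 = 8% of 7 L = 7*8/100 = 14/25 L
Total solute = 207/25 + 14/25 = 221/25 L
Total volume = 18 + 7 = 25 L
Final concentration = 221/25/25 * 100 = 35.36%

35.36


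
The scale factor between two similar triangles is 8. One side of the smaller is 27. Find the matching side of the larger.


Similar triangles have proportional sides
Scale factor = 8
Smaller side = 27
Corresponding larger side = 27 * 8
= 216

216


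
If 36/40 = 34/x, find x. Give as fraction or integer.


Setting up: 36/40 = 34/x
Cross multiply: 36 * x = 40 * 34
36x = 1360
x = 1360/36
x = 340/9

340/9


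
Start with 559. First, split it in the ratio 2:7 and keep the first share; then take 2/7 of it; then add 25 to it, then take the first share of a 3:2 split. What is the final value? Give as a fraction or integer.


Start with 559.
Step 1: Split 2:7, first share = 559 * 2/9 = 1118/9
Step 2: Take 2/7: 1118/9 * 2/7 = 2236/63
Step 3: Add 25: 2236/63+25=3811/63; split 3:2 first = 3811/63*3/5 = 3811/105
Final result = 3811/105

3811/105


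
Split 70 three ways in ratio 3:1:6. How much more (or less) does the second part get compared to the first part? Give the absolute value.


Total parts = 3 + 1 + 6 = 10
Value per part = 70 / 10 = 7
Shares: 3*7=21, 1*7=7, 6*7=42
Second share = 7, first share = 21
Difference = |7 - 21| = 14

14


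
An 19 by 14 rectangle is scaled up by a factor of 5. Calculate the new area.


Original dimensions: 19 x 14
Enlargement factor = 5
New width = 19 * 5 = 95
New height = 14 * 5 = 70
New area = 95 * 70 = 6650

6650


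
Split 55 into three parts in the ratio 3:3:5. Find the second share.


Ratio = 3:3:5
Total parts = 3 + 3 + 5 = 11
Value per part = 55 / 11 = 5
First share = 3 * 5 = 15
Middle share = 3 * 5 = 15
Third share = 5 * 5 = 25

15


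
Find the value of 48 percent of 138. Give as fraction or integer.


Compute 48% of 138
Convert percentage: 48% = 48/100
Multiply: 138 * 48/100
= 6624/100
= 1656/25

1656/25


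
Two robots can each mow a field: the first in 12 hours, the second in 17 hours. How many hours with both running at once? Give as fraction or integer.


Rate of A = 1/12 job per hour
Rate of B = 1/17 job per hour
Combined rate = 1/12 + 1/17
Find common denominator: (17 + 12)/(12*17) = 29/204
Combined rate = 29/204 job per hour
Time together = 1 / (29/204) = 204/29 hours

204/29


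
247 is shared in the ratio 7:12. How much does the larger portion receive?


Total parts = 7 + 12 = 19
Value per part = 247 / 19 = 13
First share = 7 * 13 = 91
Second share = 12 * 13 = 156
Larger share = 156

156


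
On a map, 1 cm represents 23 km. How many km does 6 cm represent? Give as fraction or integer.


Map scale: 1 cm = 23 km
Measured distance on map = 6 cm
Set up proportion: 6 * 23 / 1
= 138 / 1
= 138 km

138


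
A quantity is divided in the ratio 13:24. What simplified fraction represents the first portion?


Total parts = 13 + 24 = 37
First part fraction = 13/37
Simplify: 13/37 = 13/37

13/37


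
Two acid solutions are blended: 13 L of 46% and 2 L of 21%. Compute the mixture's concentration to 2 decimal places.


Solute in mixture 1 = 46% of 13 L = 13*46/100 = 299/50 L
Solute in mixture 2 = 21% of 2 L = 2*21/100 = 21/50 L
Total solute = 299/50 + 21/50 = 32/5 L
Total volume = 13 + 2 = 15 L
Final concentration = 32/5/15 * 100 = 42.67%

42.67


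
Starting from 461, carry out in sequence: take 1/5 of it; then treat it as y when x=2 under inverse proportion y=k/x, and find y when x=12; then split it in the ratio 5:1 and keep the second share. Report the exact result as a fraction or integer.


Start with 461.
Step 1: Take 1/5: 461 * 1/5 = 461/5
Step 2: Inverse prop: k = (461/5)*2; new y = k/12 = 461/5*2/12 = 461/30
Step 3: Split 5:1, second share = 461/30 * 1/6 = 461/180
Final result = 461/180

461/180


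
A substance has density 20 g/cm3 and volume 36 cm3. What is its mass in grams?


Using mass = density * volume
Density = 20 g/cm3
Volume = 36 cm3
Mass = 20 * 36
= 720 g

720


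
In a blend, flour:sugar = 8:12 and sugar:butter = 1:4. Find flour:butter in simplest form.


Given a:b = 8:12 and b:c = 1:4
Make b consistent. Multiply first ratio by 1: a:b = 8:12
Multiply second ratio by 12: b:c = 12:48
Now b = 12 in both, so a:b:c = 8:12:48
Therefore a:c = 8:48
Simplify by GCD: a:c = 1:6

1:6


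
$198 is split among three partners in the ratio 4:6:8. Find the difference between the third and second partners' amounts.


Total parts = 4 + 6 + 8 = 18
Value per part = 198 / 18 = 11
Shares: 4*11=44, 6*11=66, 8*11=88
Third share = 88, second share = 66
Difference = |88 - 66| = 22

22


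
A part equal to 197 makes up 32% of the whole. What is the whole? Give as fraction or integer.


Given: 197 is 32% of the whole
Set up: 197 = 32/100 * whole
whole = 197 * 100 / 32
whole = 19700 / 32
whole = 4925/8

4925/8


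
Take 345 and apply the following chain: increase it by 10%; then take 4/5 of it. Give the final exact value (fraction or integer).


Start with 345.
Step 1: Increase by 10%: 345 * 110/100 = 759/2
Step 2: Take 4/5: 759/2 * 4/5 = 1518/5
Final result = 1518/5

1518/5


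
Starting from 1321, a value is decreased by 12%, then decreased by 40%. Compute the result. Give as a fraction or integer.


Start: 1321
Step 1: decrease by 12% => multiply by 88/100
  1321 * 88/100 = 29062/25
Step 2: decrease by 40% => multiply by 60/100
  29062/25 * 60/100 = 87186/125
Final value = 87186/125

87186/125


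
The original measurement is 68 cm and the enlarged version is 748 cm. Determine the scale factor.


Original length = 68 cm
Scaled length = 748 cm
Scale factor = 748 / 68
= 11

11


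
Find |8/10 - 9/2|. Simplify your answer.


Simplify: 8/10 = 4/5 and 9/2 = 9/2
Find common denominator: LCD = 10
Convert: 8/10 and 45/10
Difference = |8 - 45|/10 = 37/10
Simplified = 37/10

37/10


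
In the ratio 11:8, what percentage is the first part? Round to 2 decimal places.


Total parts = 11 + 8 = 19
First part fraction = 11/19
Percentage = (11/19) * 100
= 0.578947 * 100
= 57.89%

57.89


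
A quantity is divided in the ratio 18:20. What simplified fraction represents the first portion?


Total parts = 18 + 20 = 38
First part fraction = 18/38
Simplify: 18/38 = 9/19

9/19


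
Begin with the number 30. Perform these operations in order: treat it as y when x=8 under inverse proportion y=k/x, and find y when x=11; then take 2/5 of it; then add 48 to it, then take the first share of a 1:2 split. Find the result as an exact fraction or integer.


Start with 30.
Step 1: Inverse prop: k = (30)*8; new y = k/11 = 30*8/11 = 240/11
Step 2: Take 2/5: 240/11 * 2/5 = 96/11
Step 3: Add 48: 96/11+48=624/11; split 1:2 first = 624/11*1/3 = 208/11
Final result = 208/11

208/11


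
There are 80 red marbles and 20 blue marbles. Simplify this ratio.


Find GCD(80, 20)
GCD = 20
Divide both by 20: 80/20 = 4, 20/20 = 1
Simplified ratio = 4:1

4:1


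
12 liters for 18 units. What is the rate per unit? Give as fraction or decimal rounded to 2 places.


Total liters = 12
Number of units = 18
Unit rate = 12 / 18
= 0.67 liters per unit

0.67


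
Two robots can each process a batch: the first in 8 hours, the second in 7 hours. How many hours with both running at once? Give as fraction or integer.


Rate of A = 1/8 job per hour
Rate of B = 1/7 job per hour
Combined rate = 1/8 + 1/7
Find common denominator: (7 + 8)/(8*7) = 15/56
Combined rate = 15/56 job per hour
Time together = 1 / (15/56) = 56/15 hours

56/15


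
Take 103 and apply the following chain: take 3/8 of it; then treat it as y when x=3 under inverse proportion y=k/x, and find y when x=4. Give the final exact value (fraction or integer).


Start with 103.
Step 1: Take 3/8: 103 * 3/8 = 309/8
Step 2: Inverse prop: k = (309/8)*3; new y = k/4 = 309/8*3/4 = 927/32
Final result = 927/32

927/32


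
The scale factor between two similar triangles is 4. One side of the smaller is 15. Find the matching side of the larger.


Similar triangles have proportional sides
Scale factor = 4
Smaller side = 15
Corresponding larger side = 15 * 4
= 60

60


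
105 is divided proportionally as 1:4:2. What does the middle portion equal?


Ratio = 1:4:2
Total parts = 1 + 4 + 2 = 7
Value per part = 105 / 7 = 15
First share = 1 * 15 = 15
Middle share = 4 * 15 = 60
Third share = 2 * 15 = 30

60


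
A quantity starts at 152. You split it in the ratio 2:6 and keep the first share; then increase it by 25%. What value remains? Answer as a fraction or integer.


Start with 152.
Step 1: Split 2:6, first share = 152 * 2/8 = 38
Step 2: Increase by 25%: 38 * 125/100 = 95/2
Final result = 95/2

95/2


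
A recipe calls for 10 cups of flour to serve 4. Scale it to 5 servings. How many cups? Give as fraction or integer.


Original: 10 cups for 4 servings
Target servings = 5
Scaling factor = 5/4
New amount = 10 * 5/4
= 50/4
= 25/2 cups

25/2


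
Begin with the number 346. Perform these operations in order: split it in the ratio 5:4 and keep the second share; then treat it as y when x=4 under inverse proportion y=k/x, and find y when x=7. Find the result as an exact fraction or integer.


Start with 346.
Step 1: Split 5:4, second share = 346 * 4/9 = 1384/9
Step 2: Inverse prop: k = (1384/9)*4; new y = k/7 = 1384/9*4/7 = 5536/63
Final result = 5536/63

5536/63


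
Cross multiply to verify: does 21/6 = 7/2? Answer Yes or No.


Cross multiply to check 21/6 = 7/2
Left cross product: 21 * 2 = 42
Right cross product: 6 * 7 = 42
42 = 42
Equal, so proportions match => Yes

Yes


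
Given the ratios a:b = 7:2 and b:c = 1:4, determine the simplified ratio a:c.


Given a:b = 7:2 and b:c = 1:4
Make b consistent. Multiply first ratio by 1: a:b = 7:2
Multiply second ratio by 2: b:c = 2:8
Now b = 2 in both, so a:b:c = 7:2:8
Therefore a:c = 7:8
Simplify by GCD: a:c = 7:8

7:8


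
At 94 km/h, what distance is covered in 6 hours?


Using distance = speed * time
Speed = 94 km/h
Time = 6 hours
Distance = 94 * 6
= 564 km

564


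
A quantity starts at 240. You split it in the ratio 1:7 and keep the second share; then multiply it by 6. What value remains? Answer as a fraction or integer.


Start with 240.
Step 1: Split 1:7, second share = 240 * 7/8 = 210
Step 2: Multiply by 6: 210 * 6 = 1260
Final result = 1260

1260


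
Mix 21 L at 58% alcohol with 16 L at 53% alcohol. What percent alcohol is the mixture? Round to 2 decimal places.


Solute in mixture 1 = 58% of 21 L = 21*58/100 = 609/50 L
Solute in mixture 2 = 53% of 16 L = 16*53/100 = 212/25 L
Total solute = 609/50 + 212/25 = 1033/50 L
Total volume = 21 + 16 = 37 L
Final concentration = 1033/50/37 * 100 = 55.84%

55.84


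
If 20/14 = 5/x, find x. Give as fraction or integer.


Setting up: 20/14 = 5/x
Cross multiply: 20 * x = 14 * 5
20x = 70
x = 70/20
x = 7/2

7/2


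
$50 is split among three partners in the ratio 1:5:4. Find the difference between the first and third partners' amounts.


Total parts = 1 + 5 + 4 = 10
Value per part = 50 / 10 = 5
Shares: 1*5=5, 5*5=25, 4*5=20
First share = 5, third share = 20
Difference = |5 - 20| = 15

15


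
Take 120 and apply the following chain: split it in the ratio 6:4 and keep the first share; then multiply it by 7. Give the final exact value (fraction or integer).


Start with 120.
Step 1: Split 6:4, first share = 120 * 6/10 = 72
Step 2: Multiply by 7: 72 * 7 = 504
Final result = 504

504


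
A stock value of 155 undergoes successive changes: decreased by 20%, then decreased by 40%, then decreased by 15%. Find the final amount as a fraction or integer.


Start: 155
Step 1: decrease by 20% => multiply by 80/100
  155 * 80/100 = 124
Step 2: decrease by 40% => multiply by 60/100
  124 * 60/100 = 372/5
Step 3: decrease by 15% => multiply by 85/100
  372/5 * 85/100 = 1581/25
Final value = 1581/25

1581/25


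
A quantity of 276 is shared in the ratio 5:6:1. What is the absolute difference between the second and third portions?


Total parts = 5 + 6 + 1 = 12
Value per part = 276 / 12 = 23
Shares: 5*23=115, 6*23=138, 1*23=23
Second share = 138, third share = 23
Difference = |138 - 23| = 115

115


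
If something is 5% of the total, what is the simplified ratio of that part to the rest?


Part = 5%, Remainder = 95%
Ratio = 5:95
GCD(5, 95) = 5
Simplify: 1:19 = 1:19

1:19


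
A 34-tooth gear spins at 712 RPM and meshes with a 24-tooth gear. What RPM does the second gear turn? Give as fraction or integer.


Gear ratio: teeth_A * RPM_A = teeth_B * RPM_B
34 * 712 = 24 * RPM_B
24208 = 24 * RPM_B
RPM_B = 24208 / 24
RPM_B = 3026/3

3026/3


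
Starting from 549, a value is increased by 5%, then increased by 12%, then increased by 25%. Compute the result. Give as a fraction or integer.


Start: 549
Step 1: increase by 5% => multiply by 105/100
  549 * 105/100 = 11529/20
Step 2: increase by 12% => multiply by 112/100
  11529/20 * 112/100 = 80703/125
Step 3: increase by 25% => multiply by 125/100
  80703/125 * 125/100 = 80703/100
Final value = 80703/100

80703/100


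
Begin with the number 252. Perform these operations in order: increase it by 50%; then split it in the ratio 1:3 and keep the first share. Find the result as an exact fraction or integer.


Start with 252.
Step 1: Increase by 50%: 252 * 150/100 = 378
Step 2: Split 1:3, first share = 378 * 1/4 = 189/2
Final result = 189/2

189/2


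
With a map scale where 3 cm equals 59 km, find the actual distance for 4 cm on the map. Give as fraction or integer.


Map scale: 3 cm = 59 km
Measured distance on map = 4 cm
Set up proportion: 4 * 59 / 3
= 236 / 3
= 236/3 km

236/3


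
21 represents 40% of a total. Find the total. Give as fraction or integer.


Given: 21 is 40% of the whole
Set up: 21 = 40/100 * whole
whole = 21 * 100 / 40
whole = 2100 / 40
whole = 105/2

105/2


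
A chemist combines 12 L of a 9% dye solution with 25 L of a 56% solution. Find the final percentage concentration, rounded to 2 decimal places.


Solute in mixture 1 = 9% of 12 L = 12*9/100 = 27/25 L
Solute in mixture 2 = 56% of 25 L = 25*56/100 = 14 L
Total solute = 27/25 + 14 = 377/25 L
Total volume = 12 + 25 = 37 L
Final concentration = 377/25/37 * 100 = 40.76%

40.76


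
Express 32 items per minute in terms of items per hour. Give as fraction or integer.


Converting from per minute to per hour
Rate = 32 items per minute
Multiply by 60: 32 * 60
= 1920 items per hour

1920


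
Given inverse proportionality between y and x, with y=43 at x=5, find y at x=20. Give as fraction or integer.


Inverse proportion: y = k/x
Find k: k = 5 * 43 = 215
Compute y at x=20: y = 215/20
y = 43/4

43/4


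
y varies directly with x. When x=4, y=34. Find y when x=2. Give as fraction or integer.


Direct proportion: y = kx
Find k: k = 34/4 = 17/2
Compute y at x=2: y = 17/2 * 2
y = 17

17


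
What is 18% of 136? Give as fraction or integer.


Compute 18% of 136
Convert percentage: 18% = 18/100
Multiply: 136 * 18/100
= 2448/100
= 612/25

612/25


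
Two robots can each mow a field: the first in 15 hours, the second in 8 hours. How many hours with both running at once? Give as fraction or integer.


Rate of A = 1/15 job per hour
Rate of B = 1/8 job per hour
Combined rate = 1/15 + 1/8
Find common denominator: (8 + 15)/(15*8) = 23/120
Combined rate = 23/120 job per hour
Time together = 1 / (23/120) = 120/23 hours

120/23


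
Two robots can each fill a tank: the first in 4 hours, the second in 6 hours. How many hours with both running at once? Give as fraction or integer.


Rate of A = 1/4 job per hour
Rate of B = 1/6 job per hour
Combined rate = 1/4 + 1/6
Find common denominator: (6 + 4)/(4*6) = 10/24
Combined rate = 5/12 job per hour
Time together = 1 / (5/12) = 12/5 hours

12/5
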